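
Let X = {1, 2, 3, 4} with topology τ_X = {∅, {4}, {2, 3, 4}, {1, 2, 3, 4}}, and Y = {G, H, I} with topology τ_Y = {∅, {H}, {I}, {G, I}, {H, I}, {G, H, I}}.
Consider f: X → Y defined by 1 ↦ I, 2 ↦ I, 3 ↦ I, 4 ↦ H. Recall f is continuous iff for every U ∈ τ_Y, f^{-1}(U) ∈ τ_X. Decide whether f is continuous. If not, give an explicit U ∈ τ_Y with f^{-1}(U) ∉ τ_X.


f is NOT continuous.

Compute f^{-1}(U) for each U ∈ τ_Y:
  U = ∅: f^{-1}(U) = ∅ ∈ τ_X ✓.
  U = {H}: f^{-1}(U) = {4} ∈ τ_X ✓.
  U = {I}: f^{-1}(U) = {1, 2, 3} ∉ τ_X ✗.
  U = {G, I}: f^{-1}(U) = {1, 2, 3} ∉ τ_X ✗.
  U = {H, I}: f^{-1}(U) = {1, 2, 3, 4} ∈ τ_X ✓.
  U = {G, H, I}: f^{-1}(U) = {1, 2, 3, 4} ∈ τ_X ✓.
Found U = {I} with f^{-1}(U) = {1, 2, 3} not in τ_X. Therefore f is NOT continuous.


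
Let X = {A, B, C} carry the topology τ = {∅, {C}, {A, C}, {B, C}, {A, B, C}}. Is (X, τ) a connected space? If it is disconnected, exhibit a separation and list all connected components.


(X, τ) is connected.

Find clopen sets (U ∈ τ with X ∖ U ∈ τ):
  U = ∅, X ∖ U = {A, B, C} — both open, so U is clopen.
  U = {A, B, C}, X ∖ U = ∅ — both open, so U is clopen.
Only trivial clopens (∅ and X) exist, so (X, τ) is connected.
Compute connected components by grouping points that agree on all clopens:
  component: {A, B, C}


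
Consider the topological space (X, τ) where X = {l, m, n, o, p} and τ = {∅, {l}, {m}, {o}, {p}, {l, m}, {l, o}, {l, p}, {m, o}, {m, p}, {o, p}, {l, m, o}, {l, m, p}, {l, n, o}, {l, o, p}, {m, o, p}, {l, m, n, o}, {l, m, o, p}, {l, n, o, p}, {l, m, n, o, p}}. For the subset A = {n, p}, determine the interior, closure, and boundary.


int(A) = {p}, cl(A) = {n, p}, ∂A = {n}.

Closed sets in (X, τ) are complements of opens:
  closed(X, τ) = {∅, {m}, {n}, {p}, {l, n}, {m, n}, {m, p}, {n, o}, {n, p}, {l, m, n}, {l, n, o}, {l, n, p}, {m, n, o}, {m, n, p}, {n, o, p}, {l, m, n, o}, {l, m, n, p}, {l, n, o, p}, {m, n, o, p}, {l, m, n, o, p}}.
int(A) = ⋃ {U ∈ τ : U ⊆ A}. Opens contained in A: ∅, {p}.
Taking the union of these: int(A) = {p}.
cl(A) = ⋂ {C closed : A ⊆ C}. Closed sets containing A: {n, p}, {l, n, p}, {m, n, p}, {n, o, p}, {l, m, n, p}, {l, n, o, p}, {m, n, o, p}, {l, m, n, o, p}.
Intersecting these: cl(A) = {n, p}.
∂A = cl(A) ∖ int(A) = {n, p} ∖ {p} = {n}.


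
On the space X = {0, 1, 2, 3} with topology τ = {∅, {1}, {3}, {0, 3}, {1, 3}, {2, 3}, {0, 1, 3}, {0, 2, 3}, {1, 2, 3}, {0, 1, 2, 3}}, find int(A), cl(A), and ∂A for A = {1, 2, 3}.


int(A) = {1, 2, 3}, cl(A) = {0, 1, 2, 3}, ∂A = {0}.

Closed sets in (X, τ) are complements of opens:
  closed(X, τ) = {∅, {0}, {1}, {2}, {0, 1}, {0, 2}, {1, 2}, {0, 1, 2}, {0, 2, 3}, {0, 1, 2, 3}}.
int(A) = ⋃ {U ∈ τ : U ⊆ A}. Opens contained in A: ∅, {1}, {3}, {1, 3}, {2, 3}, {1, 2, 3}.
Taking the union of these: int(A) = {1, 2, 3}.
cl(A) = ⋂ {C closed : A ⊆ C}. Closed sets containing A: {0, 1, 2, 3}.
Intersecting these: cl(A) = {0, 1, 2, 3}.
∂A = cl(A) ∖ int(A) = {0, 1, 2, 3} ∖ {1, 2, 3} = {0}.


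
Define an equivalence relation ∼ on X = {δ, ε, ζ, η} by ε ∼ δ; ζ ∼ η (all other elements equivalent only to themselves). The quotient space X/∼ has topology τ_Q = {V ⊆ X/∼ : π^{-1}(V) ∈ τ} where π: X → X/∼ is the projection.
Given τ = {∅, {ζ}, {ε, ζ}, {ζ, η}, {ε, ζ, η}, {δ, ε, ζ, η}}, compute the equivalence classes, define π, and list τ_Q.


X/∼ = {[δ=ε], [ζ=η]}; |τ_Q| = 3.

Equivalence classes: [δ=ε], [ζ=η].
Quotient map π: X → X/∼ sends δ ↦ [δ=ε], ε ↦ [δ=ε], ζ ↦ [ζ=η], η ↦ [ζ=η].
For each subset V ⊆ X/∼, compute π^{-1}(V) ⊆ X and check whether π^{-1}(V) ∈ τ. V is open in τ_Q iff π^{-1}(V) ∈ τ.
  V = {}: π^{-1}(V) = ∅ ∈ τ ✓.
  V = {[δ=ε]}: π^{-1}(V) = {δ, ε} ∉ τ ✗.
  V = {[ζ=η]}: π^{-1}(V) = {ζ, η} ∈ τ ✓.
  V = {[δ=ε], [ζ=η]}: π^{-1}(V) = {δ, ε, ζ, η} ∈ τ ✓.
Open sets in the quotient: τ_Q = {{}, {[ζ=η]}, {[δ=ε], [ζ=η]}} (3 elements).


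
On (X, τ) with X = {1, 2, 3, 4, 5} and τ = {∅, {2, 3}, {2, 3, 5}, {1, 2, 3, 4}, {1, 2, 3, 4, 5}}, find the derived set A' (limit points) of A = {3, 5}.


A' = {1, 2, 4, 5}

For each x ∈ X, list the open sets U ∈ τ with x ∈ U, then check whether U ∩ (A ∖ {x}) ≠ ∅ for every such U.
  x = 1: opens ∋ x are {1, 2, 3, 4}, {1, 2, 3, 4, 5}; each meets A ∖ {1}, so x IS a limit point.
  x = 2: opens ∋ x are {2, 3}, {2, 3, 5}, {1, 2, 3, 4}, {1, 2, 3, 4, 5}; each meets A ∖ {2}, so x IS a limit point.
  x = 3: open {2, 3} ∋ x has {2, 3} ∩ (A ∖ {3}) = ∅, so x is NOT a limit point.
  x = 4: opens ∋ x are {1, 2, 3, 4}, {1, 2, 3, 4, 5}; each meets A ∖ {4}, so x IS a limit point.
  x = 5: opens ∋ x are {2, 3, 5}, {1, 2, 3, 4, 5}; each meets A ∖ {5}, so x IS a limit point.
Collecting: A' = {1, 2, 4, 5}.


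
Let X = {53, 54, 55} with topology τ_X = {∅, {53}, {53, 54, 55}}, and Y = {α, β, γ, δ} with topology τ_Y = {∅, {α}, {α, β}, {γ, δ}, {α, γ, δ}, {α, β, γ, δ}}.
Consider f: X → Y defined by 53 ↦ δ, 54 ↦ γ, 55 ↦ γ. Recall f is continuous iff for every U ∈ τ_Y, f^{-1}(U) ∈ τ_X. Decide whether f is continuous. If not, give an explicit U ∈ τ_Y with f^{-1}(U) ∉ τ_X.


f IS continuous.

Compute f^{-1}(U) for each U ∈ τ_Y:
  U = ∅: f^{-1}(U) = ∅ ∈ τ_X ✓.
  U = {α}: f^{-1}(U) = ∅ ∈ τ_X ✓.
  U = {α, β}: f^{-1}(U) = ∅ ∈ τ_X ✓.
  U = {γ, δ}: f^{-1}(U) = {53, 54, 55} ∈ τ_X ✓.
  U = {α, γ, δ}: f^{-1}(U) = {53, 54, 55} ∈ τ_X ✓.
  U = {α, β, γ, δ}: f^{-1}(U) = {53, 54, 55} ∈ τ_X ✓.
Every preimage lies in τ_X, so f IS continuous.


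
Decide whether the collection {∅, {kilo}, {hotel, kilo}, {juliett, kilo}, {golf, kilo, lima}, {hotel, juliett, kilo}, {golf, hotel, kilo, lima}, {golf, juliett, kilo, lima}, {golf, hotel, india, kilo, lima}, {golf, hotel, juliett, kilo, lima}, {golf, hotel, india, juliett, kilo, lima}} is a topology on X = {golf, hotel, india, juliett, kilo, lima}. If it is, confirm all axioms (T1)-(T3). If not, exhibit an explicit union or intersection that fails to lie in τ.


τ IS a topology on X.

Axiom (T1): ∅ ∈ τ? Yes; X ∈ τ? Yes.
Axiom (T2/T3): check pairwise unions and intersections of members of τ.
All pairwise intersections and unions checked — each lies in τ. Therefore τ satisfies (T1), (T2), (T3): it IS a topology on X.


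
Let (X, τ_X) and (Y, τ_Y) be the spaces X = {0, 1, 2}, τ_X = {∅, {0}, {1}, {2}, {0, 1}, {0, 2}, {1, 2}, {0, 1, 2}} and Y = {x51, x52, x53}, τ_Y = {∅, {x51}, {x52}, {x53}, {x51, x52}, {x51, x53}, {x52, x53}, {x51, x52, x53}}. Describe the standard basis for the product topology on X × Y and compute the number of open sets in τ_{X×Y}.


Basis B = {∅ × ∅, {0} × {x51}, {0} × {x52}, {0} × {x53}, {1} × {x51}, {1} × {x52}, {1} × {x53}, {2} × {x51}, {2} × {x52}, {2} × {x53}, {0} × {x51, x52}, {0} × {x51, x53}, {0, 1} × {x51}, {0, 2} × {x51}, {0} × {x52, x53}, {0, 1} × {x52}, {0, 2} × {x52}, {0, 1} × {x53}, {0, 2} × {x53}, {1} × {x51, x52}, {1} × {x51, x53}, {1, 2} × {x51}, {1} × {x52, x53}, {1, 2} × {x52}, {1, 2} × {x53}, {2} × {x51, x52}, {2} × {x51, x53}, {2} × {x52, x53}, {0} × {x51, x52, x53}, {0, 1, 2} × {x51}, {0, 1, 2} × {x52}, {0, 1, 2} × {x53}, {1} × {x51, x52, x53}, {2} × {x51, x52, x53}, {0, 1} × {x51, x52}, {0, 2} × {x51, x52}, {0, 1} × {x51, x53}, {0, 2} × {x51, x53}, {0, 1} × {x52, x53}, {0, 2} × {x52, x53}, {1, 2} × {x51, x52}, {1, 2} × {x51, x53}, {1, 2} × {x52, x53}, {0, 1} × {x51, x52, x53}, {0, 2} × {x51, x52, x53}, {0, 1, 2} × {x51, x52}, {0, 1, 2} × {x51, x53}, {0, 1, 2} × {x52, x53}, {1, 2} × {x51, x52, x53}, {0, 1, 2} × {x51, x52, x53}}; |τ_{X×Y}| = 512.

Enumerate products U × V with U ∈ τ_X, V ∈ τ_Y (deduplicated):
  ∅ × ∅ = {} (∅)
  {0} × {x51} = {(0,x51)}
  {0} × {x52} = {(0,x52)}
  {0} × {x53} = {(0,x53)}
  {1} × {x51} = {(1,x51)}
  {1} × {x52} = {(1,x52)}
  {1} × {x53} = {(1,x53)}
  {2} × {x51} = {(2,x51)}
  {2} × {x52} = {(2,x52)}
  {2} × {x53} = {(2,x53)}
  {0} × {x51, x52} = {(0,x51), (0,x52)}
  {0} × {x51, x53} = {(0,x51), (0,x53)}
  {0, 1} × {x51} = {(0,x51), (1,x51)}
  {0, 2} × {x51} = {(0,x51), (2,x51)}
  {0} × {x52, x53} = {(0,x52), (0,x53)}
  {0, 1} × {x52} = {(0,x52), (1,x52)}
  {0, 2} × {x52} = {(0,x52), (2,x52)}
  {0, 1} × {x53} = {(0,x53), (1,x53)}
  {0, 2} × {x53} = {(0,x53), (2,x53)}
  {1} × {x51, x52} = {(1,x51), (1,x52)}
  {1} × {x51, x53} = {(1,x51), (1,x53)}
  {1, 2} × {x51} = {(1,x51), (2,x51)}
  {1} × {x52, x53} = {(1,x52), (1,x53)}
  {1, 2} × {x52} = {(1,x52), (2,x52)}
  {1, 2} × {x53} = {(1,x53), (2,x53)}
  {2} × {x51, x52} = {(2,x51), (2,x52)}
  {2} × {x51, x53} = {(2,x51), (2,x53)}
  {2} × {x52, x53} = {(2,x52), (2,x53)}
  {0} × {x51, x52, x53} = {(0,x51), (0,x52), (0,x53)}
  {0, 1, 2} × {x51} = {(0,x51), (1,x51), (2,x51)}
  {0, 1, 2} × {x52} = {(0,x52), (1,x52), (2,x52)}
  {0, 1, 2} × {x53} = {(0,x53), (1,x53), (2,x53)}
  {1} × {x51, x52, x53} = {(1,x51), (1,x52), (1,x53)}
  {2} × {x51, x52, x53} = {(2,x51), (2,x52), (2,x53)}
  {0, 1} × {x51, x52} = {(0,x51), (0,x52), (1,x51), (1,x52)}
  {0, 2} × {x51, x52} = {(0,x51), (0,x52), (2,x51), (2,x52)}
  {0, 1} × {x51, x53} = {(0,x51), (0,x53), (1,x51), (1,x53)}
  {0, 2} × {x51, x53} = {(0,x51), (0,x53), (2,x51), (2,x53)}
  {0, 1} × {x52, x53} = {(0,x52), (0,x53), (1,x52), (1,x53)}
  {0, 2} × {x52, x53} = {(0,x52), (0,x53), (2,x52), (2,x53)}
  {1, 2} × {x51, x52} = {(1,x51), (1,x52), (2,x51), (2,x52)}
  {1, 2} × {x51, x53} = {(1,x51), (1,x53), (2,x51), (2,x53)}
  {1, 2} × {x52, x53} = {(1,x52), (1,x53), (2,x52), (2,x53)}
  {0, 1} × {x51, x52, x53} = {(0,x51), (0,x52), (0,x53), (1,x51), (1,x52), (1,x53)}
  {0, 2} × {x51, x52, x53} = {(0,x51), (0,x52), (0,x53), (2,x51), (2,x52), (2,x53)}
  {0, 1, 2} × {x51, x52} = {(0,x51), (0,x52), (1,x51), (1,x52), (2,x51), (2,x52)}
  {0, 1, 2} × {x51, x53} = {(0,x51), (0,x53), (1,x51), (1,x53), (2,x51), (2,x53)}
  {0, 1, 2} × {x52, x53} = {(0,x52), (0,x53), (1,x52), (1,x53), (2,x52), (2,x53)}
  {1, 2} × {x51, x52, x53} = {(1,x51), (1,x52), (1,x53), (2,x51), (2,x52), (2,x53)}
  {0, 1, 2} × {x51, x52, x53} = {(0,x51), (0,x52), (0,x53), (1,x51), (1,x52), (1,x53), (2,x51), (2,x52), (2,x53)}
These 50 distinct sets form the basis B.
Close under arbitrary unions to get τ_{X×Y}; counting gives |τ_{X×Y}| = 512.


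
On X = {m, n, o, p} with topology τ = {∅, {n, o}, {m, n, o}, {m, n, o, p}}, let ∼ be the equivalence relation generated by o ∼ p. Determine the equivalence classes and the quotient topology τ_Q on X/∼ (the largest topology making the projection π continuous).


X/∼ = {[m], [n], [o=p]}; |τ_Q| = 2.

Equivalence classes: [m], [n], [o=p].
Quotient map π: X → X/∼ sends m ↦ [m], n ↦ [n], o ↦ [o=p], p ↦ [o=p].
For each subset V ⊆ X/∼, compute π^{-1}(V) ⊆ X and check whether π^{-1}(V) ∈ τ. V is open in τ_Q iff π^{-1}(V) ∈ τ.
  V = {}: π^{-1}(V) = ∅ ∈ τ ✓.
  V = {[m]}: π^{-1}(V) = {m} ∉ τ ✗.
  V = {[n]}: π^{-1}(V) = {n} ∉ τ ✗.
  V = {[m], [n]}: π^{-1}(V) = {m, n} ∉ τ ✗.
  V = {[o=p]}: π^{-1}(V) = {o, p} ∉ τ ✗.
  V = {[m], [o=p]}: π^{-1}(V) = {m, o, p} ∉ τ ✗.
  V = {[n], [o=p]}: π^{-1}(V) = {n, o, p} ∉ τ ✗.
  V = {[m], [n], [o=p]}: π^{-1}(V) = {m, n, o, p} ∈ τ ✓.
Open sets in the quotient: τ_Q = {{}, {[m], [n], [o=p]}} (2 elements).


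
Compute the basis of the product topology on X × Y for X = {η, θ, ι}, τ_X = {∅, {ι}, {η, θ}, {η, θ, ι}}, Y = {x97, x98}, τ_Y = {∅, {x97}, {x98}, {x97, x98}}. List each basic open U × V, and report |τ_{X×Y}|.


Basis B = {∅ × ∅, {ι} × {x97}, {ι} × {x98}, {η, θ} × {x97}, {η, θ} × {x98}, {ι} × {x97, x98}, {η, θ, ι} × {x97}, {η, θ, ι} × {x98}, {η, θ} × {x97, x98}, {η, θ, ι} × {x97, x98}}; |τ_{X×Y}| = 16.

Enumerate products U × V with U ∈ τ_X, V ∈ τ_Y (deduplicated):
  ∅ × ∅ = {} (∅)
  {ι} × {x97} = {(ι,x97)}
  {ι} × {x98} = {(ι,x98)}
  {η, θ} × {x97} = {(η,x97), (θ,x97)}
  {η, θ} × {x98} = {(η,x98), (θ,x98)}
  {ι} × {x97, x98} = {(ι,x97), (ι,x98)}
  {η, θ, ι} × {x97} = {(η,x97), (θ,x97), (ι,x97)}
  {η, θ, ι} × {x98} = {(η,x98), (θ,x98), (ι,x98)}
  {η, θ} × {x97, x98} = {(η,x97), (η,x98), (θ,x97), (θ,x98)}
  {η, θ, ι} × {x97, x98} = {(η,x97), (η,x98), (θ,x97), (θ,x98), (ι,x97), (ι,x98)}
These 10 distinct sets form the basis B.
Close under arbitrary unions to get τ_{X×Y}; counting gives |τ_{X×Y}| = 16.


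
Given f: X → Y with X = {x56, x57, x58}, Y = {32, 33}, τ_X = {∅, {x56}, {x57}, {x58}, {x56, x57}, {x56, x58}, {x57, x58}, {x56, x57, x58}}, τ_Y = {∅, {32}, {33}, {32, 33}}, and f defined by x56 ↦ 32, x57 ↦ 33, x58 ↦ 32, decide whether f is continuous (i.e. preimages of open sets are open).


f IS continuous.

Compute f^{-1}(U) for each U ∈ τ_Y:
  U = ∅: f^{-1}(U) = ∅ ∈ τ_X ✓.
  U = {32}: f^{-1}(U) = {x56, x58} ∈ τ_X ✓.
  U = {33}: f^{-1}(U) = {x57} ∈ τ_X ✓.
  U = {32, 33}: f^{-1}(U) = {x56, x57, x58} ∈ τ_X ✓.
Every preimage lies in τ_X, so f IS continuous.


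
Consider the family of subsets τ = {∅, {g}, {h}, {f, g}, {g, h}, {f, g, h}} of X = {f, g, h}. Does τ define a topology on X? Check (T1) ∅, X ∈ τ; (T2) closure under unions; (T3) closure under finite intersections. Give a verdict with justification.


τ IS a topology on X.

Axiom (T1): ∅ ∈ τ? Yes; X ∈ τ? Yes.
Axiom (T2/T3): check pairwise unions and intersections of members of τ.
All pairwise intersections and unions checked — each lies in τ. Therefore τ satisfies (T1), (T2), (T3): it IS a topology on X.


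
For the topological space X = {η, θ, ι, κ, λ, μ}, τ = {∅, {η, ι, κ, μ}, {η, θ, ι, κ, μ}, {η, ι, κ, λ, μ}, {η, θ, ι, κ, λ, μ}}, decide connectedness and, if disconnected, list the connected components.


(X, τ) is connected.

Find clopen sets (U ∈ τ with X ∖ U ∈ τ):
  U = ∅, X ∖ U = {η, θ, ι, κ, λ, μ} — both open, so U is clopen.
  U = {η, θ, ι, κ, λ, μ}, X ∖ U = ∅ — both open, so U is clopen.
Only trivial clopens (∅ and X) exist, so (X, τ) is connected.
Compute connected components by grouping points that agree on all clopens:
  component: {η, θ, ι, κ, λ, μ}


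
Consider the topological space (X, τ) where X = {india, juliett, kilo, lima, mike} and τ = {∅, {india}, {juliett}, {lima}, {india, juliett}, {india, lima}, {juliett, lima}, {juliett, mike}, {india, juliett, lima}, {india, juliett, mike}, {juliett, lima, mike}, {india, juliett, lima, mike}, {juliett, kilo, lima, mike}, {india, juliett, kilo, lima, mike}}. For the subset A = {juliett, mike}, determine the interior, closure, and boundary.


int(A) = {juliett, mike}, cl(A) = {juliett, kilo, mike}, ∂A = {kilo}.

Closed sets in (X, τ) are complements of opens:
  closed(X, τ) = {∅, {india}, {kilo}, {india, kilo}, {kilo, lima}, {kilo, mike}, {india, kilo, lima}, {india, kilo, mike}, {juliett, kilo, mike}, {kilo, lima, mike}, {india, juliett, kilo, mike}, {india, kilo, lima, mike}, {juliett, kilo, lima, mike}, {india, juliett, kilo, lima, mike}}.
int(A) = ⋃ {U ∈ τ : U ⊆ A}. Opens contained in A: ∅, {juliett}, {juliett, mike}.
Taking the union of these: int(A) = {juliett, mike}.
cl(A) = ⋂ {C closed : A ⊆ C}. Closed sets containing A: {juliett, kilo, mike}, {india, juliett, kilo, mike}, {juliett, kilo, lima, mike}, {india, juliett, kilo, lima, mike}.
Intersecting these: cl(A) = {juliett, kilo, mike}.
∂A = cl(A) ∖ int(A) = {juliett, kilo, mike} ∖ {juliett, mike} = {kilo}.


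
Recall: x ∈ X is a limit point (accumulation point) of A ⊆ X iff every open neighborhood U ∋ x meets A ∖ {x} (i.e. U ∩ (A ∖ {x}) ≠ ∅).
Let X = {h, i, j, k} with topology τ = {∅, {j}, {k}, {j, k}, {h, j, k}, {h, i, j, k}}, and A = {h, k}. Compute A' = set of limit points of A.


A' = {h, i}

For each x ∈ X, list the open sets U ∈ τ with x ∈ U, then check whether U ∩ (A ∖ {x}) ≠ ∅ for every such U.
  x = h: opens ∋ x are {h, j, k}, {h, i, j, k}; each meets A ∖ {h}, so x IS a limit point.
  x = i: opens ∋ x are {h, i, j, k}; each meets A ∖ {i}, so x IS a limit point.
  x = j: open {j} ∋ x has {j} ∩ (A ∖ {j}) = ∅, so x is NOT a limit point.
  x = k: open {k} ∋ x has {k} ∩ (A ∖ {k}) = ∅, so x is NOT a limit point.
Collecting: A' = {h, i}.


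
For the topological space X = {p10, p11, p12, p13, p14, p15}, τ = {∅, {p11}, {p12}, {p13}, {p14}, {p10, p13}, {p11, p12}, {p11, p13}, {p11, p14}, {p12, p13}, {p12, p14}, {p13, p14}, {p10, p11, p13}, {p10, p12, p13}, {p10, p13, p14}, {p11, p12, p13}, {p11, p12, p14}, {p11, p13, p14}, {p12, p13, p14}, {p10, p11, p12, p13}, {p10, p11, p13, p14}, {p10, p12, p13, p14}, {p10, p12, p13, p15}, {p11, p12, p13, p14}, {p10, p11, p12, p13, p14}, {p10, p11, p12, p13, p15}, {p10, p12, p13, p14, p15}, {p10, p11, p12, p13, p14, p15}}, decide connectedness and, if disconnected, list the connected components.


(X, τ) is disconnected; components = [{p11}, {p14}, {p10, p12, p13, p15}].

Find clopen sets (U ∈ τ with X ∖ U ∈ τ):
  U = ∅, X ∖ U = {p10, p11, p12, p13, p14, p15} — both open, so U is clopen.
  U = {p11}, X ∖ U = {p10, p12, p13, p14, p15} — both open, so U is clopen.
  U = {p14}, X ∖ U = {p10, p11, p12, p13, p15} — both open, so U is clopen.
  U = {p11, p14}, X ∖ U = {p10, p12, p13, p15} — both open, so U is clopen.
  U = {p10, p12, p13, p15}, X ∖ U = {p11, p14} — both open, so U is clopen.
  U = {p10, p11, p12, p13, p15}, X ∖ U = {p14} — both open, so U is clopen.
  U = {p10, p12, p13, p14, p15}, X ∖ U = {p11} — both open, so U is clopen.
  U = {p10, p11, p12, p13, p14, p15}, X ∖ U = ∅ — both open, so U is clopen.
Nontrivial clopen(s) exist: e.g. {p11, p14}. So (X, τ) is disconnected.
Compute connected components by grouping points that agree on all clopens:
  component: {p11}
  component: {p14}
  component: {p10, p12, p13, p15}


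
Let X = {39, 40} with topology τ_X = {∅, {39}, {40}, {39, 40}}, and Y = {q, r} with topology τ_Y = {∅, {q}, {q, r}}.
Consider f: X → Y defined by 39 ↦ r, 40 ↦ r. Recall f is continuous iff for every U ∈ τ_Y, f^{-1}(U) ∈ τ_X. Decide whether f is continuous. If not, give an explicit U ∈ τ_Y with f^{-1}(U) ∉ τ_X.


f IS continuous.

Compute f^{-1}(U) for each U ∈ τ_Y:
  U = ∅: f^{-1}(U) = ∅ ∈ τ_X ✓.
  U = {q}: f^{-1}(U) = ∅ ∈ τ_X ✓.
  U = {q, r}: f^{-1}(U) = {39, 40} ∈ τ_X ✓.
Every preimage lies in τ_X, so f IS continuous.


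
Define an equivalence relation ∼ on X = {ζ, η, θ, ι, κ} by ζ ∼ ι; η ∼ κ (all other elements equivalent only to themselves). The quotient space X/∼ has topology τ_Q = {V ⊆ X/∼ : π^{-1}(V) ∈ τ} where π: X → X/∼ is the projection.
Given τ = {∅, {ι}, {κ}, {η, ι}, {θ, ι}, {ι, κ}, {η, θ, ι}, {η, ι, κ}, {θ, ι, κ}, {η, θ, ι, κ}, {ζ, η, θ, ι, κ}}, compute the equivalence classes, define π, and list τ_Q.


X/∼ = {[ζ=ι], [η=κ], [θ]}; |τ_Q| = 2.

Equivalence classes: [ζ=ι], [η=κ], [θ].
Quotient map π: X → X/∼ sends ζ ↦ [ζ=ι], η ↦ [η=κ], θ ↦ [θ], ι ↦ [ζ=ι], κ ↦ [η=κ].
For each subset V ⊆ X/∼, compute π^{-1}(V) ⊆ X and check whether π^{-1}(V) ∈ τ. V is open in τ_Q iff π^{-1}(V) ∈ τ.
  V = {}: π^{-1}(V) = ∅ ∈ τ ✓.
  V = {[ζ=ι]}: π^{-1}(V) = {ζ, ι} ∉ τ ✗.
  V = {[η=κ]}: π^{-1}(V) = {η, κ} ∉ τ ✗.
  V = {[ζ=ι], [η=κ]}: π^{-1}(V) = {ζ, η, ι, κ} ∉ τ ✗.
  V = {[θ]}: π^{-1}(V) = {θ} ∉ τ ✗.
  V = {[ζ=ι], [θ]}: π^{-1}(V) = {ζ, θ, ι} ∉ τ ✗.
  V = {[η=κ], [θ]}: π^{-1}(V) = {η, θ, κ} ∉ τ ✗.
  V = {[ζ=ι], [η=κ], [θ]}: π^{-1}(V) = {ζ, η, θ, ι, κ} ∈ τ ✓.
Open sets in the quotient: τ_Q = {{}, {[ζ=ι], [η=κ], [θ]}} (2 elements).


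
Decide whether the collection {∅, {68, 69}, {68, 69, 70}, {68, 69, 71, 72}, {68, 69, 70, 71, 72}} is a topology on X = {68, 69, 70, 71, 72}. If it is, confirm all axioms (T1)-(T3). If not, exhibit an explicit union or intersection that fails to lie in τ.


τ IS a topology on X.

Axiom (T1): ∅ ∈ τ? Yes; X ∈ τ? Yes.
Axiom (T2/T3): check pairwise unions and intersections of members of τ.
All pairwise intersections and unions checked — each lies in τ. Therefore τ satisfies (T1), (T2), (T3): it IS a topology on X.


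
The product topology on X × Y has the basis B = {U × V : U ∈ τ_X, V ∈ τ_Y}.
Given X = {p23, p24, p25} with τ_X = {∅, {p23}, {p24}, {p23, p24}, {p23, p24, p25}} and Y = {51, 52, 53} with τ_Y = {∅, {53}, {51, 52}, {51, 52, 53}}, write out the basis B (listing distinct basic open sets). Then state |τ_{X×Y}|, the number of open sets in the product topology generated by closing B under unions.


Basis B = {∅ × ∅, {p23} × {53}, {p24} × {53}, {p23} × {51, 52}, {p23, p24} × {53}, {p24} × {51, 52}, {p23} × {51, 52, 53}, {p23, p24, p25} × {53}, {p24} × {51, 52, 53}, {p23, p24} × {51, 52}, {p23, p24} × {51, 52, 53}, {p23, p24, p25} × {51, 52}, {p23, p24, p25} × {51, 52, 53}}; |τ_{X×Y}| = 25.

Enumerate products U × V with U ∈ τ_X, V ∈ τ_Y (deduplicated):
  ∅ × ∅ = {} (∅)
  {p23} × {53} = {(p23,53)}
  {p24} × {53} = {(p24,53)}
  {p23} × {51, 52} = {(p23,51), (p23,52)}
  {p23, p24} × {53} = {(p23,53), (p24,53)}
  {p24} × {51, 52} = {(p24,51), (p24,52)}
  {p23} × {51, 52, 53} = {(p23,51), (p23,52), (p23,53)}
  {p23, p24, p25} × {53} = {(p23,53), (p24,53), (p25,53)}
  {p24} × {51, 52, 53} = {(p24,51), (p24,52), (p24,53)}
  {p23, p24} × {51, 52} = {(p23,51), (p23,52), (p24,51), (p24,52)}
  {p23, p24} × {51, 52, 53} = {(p23,51), (p23,52), (p23,53), (p24,51), (p24,52), (p24,53)}
  {p23, p24, p25} × {51, 52} = {(p23,51), (p23,52), (p24,51), (p24,52), (p25,51), (p25,52)}
  {p23, p24, p25} × {51, 52, 53} = {(p23,51), (p23,52), (p23,53), (p24,51), (p24,52), (p24,53), (p25,51), (p25,52), (p25,53)}
These 13 distinct sets form the basis B.
Close under arbitrary unions to get τ_{X×Y}; counting gives |τ_{X×Y}| = 25.


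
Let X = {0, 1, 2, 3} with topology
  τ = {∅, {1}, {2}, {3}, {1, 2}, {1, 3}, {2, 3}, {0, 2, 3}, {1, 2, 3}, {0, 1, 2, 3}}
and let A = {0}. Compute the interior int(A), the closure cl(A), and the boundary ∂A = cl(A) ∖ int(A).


int(A) = ∅, cl(A) = {0}, ∂A = {0}.

Closed sets in (X, τ) are complements of opens:
  closed(X, τ) = {∅, {0}, {1}, {0, 1}, {0, 2}, {0, 3}, {0, 1, 2}, {0, 1, 3}, {0, 2, 3}, {0, 1, 2, 3}}.
int(A) = ⋃ {U ∈ τ : U ⊆ A}. Opens contained in A: ∅.
Taking the union of these: int(A) = ∅.
cl(A) = ⋂ {C closed : A ⊆ C}. Closed sets containing A: {0}, {0, 1}, {0, 2}, {0, 3}, {0, 1, 2}, {0, 1, 3}, {0, 2, 3}, {0, 1, 2, 3}.
Intersecting these: cl(A) = {0}.
∂A = cl(A) ∖ int(A) = {0} ∖ ∅ = {0}.


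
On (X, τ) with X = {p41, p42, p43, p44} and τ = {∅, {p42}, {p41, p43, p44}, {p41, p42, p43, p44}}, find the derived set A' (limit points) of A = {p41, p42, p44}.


A' = {p41, p43, p44}

For each x ∈ X, list the open sets U ∈ τ with x ∈ U, then check whether U ∩ (A ∖ {x}) ≠ ∅ for every such U.
  x = p41: opens ∋ x are {p41, p43, p44}, {p41, p42, p43, p44}; each meets A ∖ {p41}, so x IS a limit point.
  x = p42: open {p42} ∋ x has {p42} ∩ (A ∖ {p42}) = ∅, so x is NOT a limit point.
  x = p43: opens ∋ x are {p41, p43, p44}, {p41, p42, p43, p44}; each meets A ∖ {p43}, so x IS a limit point.
  x = p44: opens ∋ x are {p41, p43, p44}, {p41, p42, p43, p44}; each meets A ∖ {p44}, so x IS a limit point.
Collecting: A' = {p41, p43, p44}.


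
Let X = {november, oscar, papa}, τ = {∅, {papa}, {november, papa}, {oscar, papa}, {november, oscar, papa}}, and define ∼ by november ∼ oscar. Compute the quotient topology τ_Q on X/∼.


X/∼ = {[november=oscar], [papa]}; |τ_Q| = 3.

Equivalence classes: [november=oscar], [papa].
Quotient map π: X → X/∼ sends november ↦ [november=oscar], oscar ↦ [november=oscar], papa ↦ [papa].
For each subset V ⊆ X/∼, compute π^{-1}(V) ⊆ X and check whether π^{-1}(V) ∈ τ. V is open in τ_Q iff π^{-1}(V) ∈ τ.
  V = {}: π^{-1}(V) = ∅ ∈ τ ✓.
  V = {[november=oscar]}: π^{-1}(V) = {november, oscar} ∉ τ ✗.
  V = {[papa]}: π^{-1}(V) = {papa} ∈ τ ✓.
  V = {[november=oscar], [papa]}: π^{-1}(V) = {november, oscar, papa} ∈ τ ✓.
Open sets in the quotient: τ_Q = {{}, {[papa]}, {[november=oscar], [papa]}} (3 elements).


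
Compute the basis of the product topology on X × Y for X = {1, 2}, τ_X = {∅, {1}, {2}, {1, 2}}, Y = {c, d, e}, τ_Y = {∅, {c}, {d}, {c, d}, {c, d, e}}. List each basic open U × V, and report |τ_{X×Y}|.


Basis B = {∅ × ∅, {1} × {c}, {1} × {d}, {2} × {c}, {2} × {d}, {1} × {c, d}, {1, 2} × {c}, {1, 2} × {d}, {2} × {c, d}, {1} × {c, d, e}, {2} × {c, d, e}, {1, 2} × {c, d}, {1, 2} × {c, d, e}}; |τ_{X×Y}| = 25.

Enumerate products U × V with U ∈ τ_X, V ∈ τ_Y (deduplicated):
  ∅ × ∅ = {} (∅)
  {1} × {c} = {(1,c)}
  {1} × {d} = {(1,d)}
  {2} × {c} = {(2,c)}
  {2} × {d} = {(2,d)}
  {1} × {c, d} = {(1,c), (1,d)}
  {1, 2} × {c} = {(1,c), (2,c)}
  {1, 2} × {d} = {(1,d), (2,d)}
  {2} × {c, d} = {(2,c), (2,d)}
  {1} × {c, d, e} = {(1,c), (1,d), (1,e)}
  {2} × {c, d, e} = {(2,c), (2,d), (2,e)}
  {1, 2} × {c, d} = {(1,c), (1,d), (2,c), (2,d)}
  {1, 2} × {c, d, e} = {(1,c), (1,d), (1,e), (2,c), (2,d), (2,e)}
These 13 distinct sets form the basis B.
Close under arbitrary unions to get τ_{X×Y}; counting gives |τ_{X×Y}| = 25.


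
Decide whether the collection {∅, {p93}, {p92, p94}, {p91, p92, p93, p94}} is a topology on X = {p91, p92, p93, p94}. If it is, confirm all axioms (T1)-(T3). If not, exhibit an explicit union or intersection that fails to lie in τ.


τ is NOT a topology on X.

Axiom (T1): ∅ ∈ τ? Yes; X ∈ τ? Yes.
Axiom (T2/T3): check pairwise unions and intersections of members of τ.
Counterexample for (T2): {p93} ∪ {p92, p94} = {p92, p93, p94} ∉ τ. Therefore τ is NOT a topology.


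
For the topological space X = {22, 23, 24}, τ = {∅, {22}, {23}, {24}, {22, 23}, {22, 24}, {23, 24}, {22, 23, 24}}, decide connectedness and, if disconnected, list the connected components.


(X, τ) is disconnected; components = [{22}, {23}, {24}].

Find clopen sets (U ∈ τ with X ∖ U ∈ τ):
  U = ∅, X ∖ U = {22, 23, 24} — both open, so U is clopen.
  U = {22}, X ∖ U = {23, 24} — both open, so U is clopen.
  U = {23}, X ∖ U = {22, 24} — both open, so U is clopen.
  U = {24}, X ∖ U = {22, 23} — both open, so U is clopen.
  U = {22, 23}, X ∖ U = {24} — both open, so U is clopen.
  U = {22, 24}, X ∖ U = {23} — both open, so U is clopen.
  U = {23, 24}, X ∖ U = {22} — both open, so U is clopen.
  U = {22, 23, 24}, X ∖ U = ∅ — both open, so U is clopen.
Nontrivial clopen(s) exist: e.g. {22, 24}. So (X, τ) is disconnected.
Compute connected components by grouping points that agree on all clopens:
  component: {22}
  component: {23}
  component: {24}


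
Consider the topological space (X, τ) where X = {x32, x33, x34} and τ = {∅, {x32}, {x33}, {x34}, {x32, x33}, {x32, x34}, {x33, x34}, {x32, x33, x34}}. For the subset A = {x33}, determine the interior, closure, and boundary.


int(A) = {x33}, cl(A) = {x33}, ∂A = ∅.

Closed sets in (X, τ) are complements of opens:
  closed(X, τ) = {∅, {x32}, {x33}, {x34}, {x32, x33}, {x32, x34}, {x33, x34}, {x32, x33, x34}}.
int(A) = ⋃ {U ∈ τ : U ⊆ A}. Opens contained in A: ∅, {x33}.
Taking the union of these: int(A) = {x33}.
cl(A) = ⋂ {C closed : A ⊆ C}. Closed sets containing A: {x33}, {x32, x33}, {x33, x34}, {x32, x33, x34}.
Intersecting these: cl(A) = {x33}.
∂A = cl(A) ∖ int(A) = {x33} ∖ {x33} = ∅.


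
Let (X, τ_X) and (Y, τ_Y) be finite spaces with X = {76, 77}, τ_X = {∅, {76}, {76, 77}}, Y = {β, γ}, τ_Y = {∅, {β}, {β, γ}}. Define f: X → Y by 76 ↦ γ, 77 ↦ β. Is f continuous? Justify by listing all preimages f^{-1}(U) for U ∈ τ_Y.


f is NOT continuous.

Compute f^{-1}(U) for each U ∈ τ_Y:
  U = ∅: f^{-1}(U) = ∅ ∈ τ_X ✓.
  U = {β}: f^{-1}(U) = {77} ∉ τ_X ✗.
  U = {β, γ}: f^{-1}(U) = {76, 77} ∈ τ_X ✓.
Found U = {β} with f^{-1}(U) = {77} not in τ_X. Therefore f is NOT continuous.


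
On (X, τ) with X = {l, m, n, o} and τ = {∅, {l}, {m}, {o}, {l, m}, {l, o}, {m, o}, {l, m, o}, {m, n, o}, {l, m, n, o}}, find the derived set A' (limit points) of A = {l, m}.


A' = {n}

For each x ∈ X, list the open sets U ∈ τ with x ∈ U, then check whether U ∩ (A ∖ {x}) ≠ ∅ for every such U.
  x = l: open {l} ∋ x has {l} ∩ (A ∖ {l}) = ∅, so x is NOT a limit point.
  x = m: open {m} ∋ x has {m} ∩ (A ∖ {m}) = ∅, so x is NOT a limit point.
  x = n: opens ∋ x are {m, n, o}, {l, m, n, o}; each meets A ∖ {n}, so x IS a limit point.
  x = o: open {o} ∋ x has {o} ∩ (A ∖ {o}) = ∅, so x is NOT a limit point.
Collecting: A' = {n}.


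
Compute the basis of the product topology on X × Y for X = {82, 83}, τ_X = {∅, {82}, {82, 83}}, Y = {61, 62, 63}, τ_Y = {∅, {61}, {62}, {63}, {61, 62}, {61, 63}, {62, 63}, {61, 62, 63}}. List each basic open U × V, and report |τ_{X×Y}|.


Basis B = {∅ × ∅, {82} × {61}, {82} × {62}, {82} × {63}, {82} × {61, 62}, {82} × {61, 63}, {82, 83} × {61}, {82} × {62, 63}, {82, 83} × {62}, {82, 83} × {63}, {82} × {61, 62, 63}, {82, 83} × {61, 62}, {82, 83} × {61, 63}, {82, 83} × {62, 63}, {82, 83} × {61, 62, 63}}; |τ_{X×Y}| = 27.

Enumerate products U × V with U ∈ τ_X, V ∈ τ_Y (deduplicated):
  ∅ × ∅ = {} (∅)
  {82} × {61} = {(82,61)}
  {82} × {62} = {(82,62)}
  {82} × {63} = {(82,63)}
  {82} × {61, 62} = {(82,61), (82,62)}
  {82} × {61, 63} = {(82,61), (82,63)}
  {82, 83} × {61} = {(82,61), (83,61)}
  {82} × {62, 63} = {(82,62), (82,63)}
  {82, 83} × {62} = {(82,62), (83,62)}
  {82, 83} × {63} = {(82,63), (83,63)}
  {82} × {61, 62, 63} = {(82,61), (82,62), (82,63)}
  {82, 83} × {61, 62} = {(82,61), (82,62), (83,61), (83,62)}
  {82, 83} × {61, 63} = {(82,61), (82,63), (83,61), (83,63)}
  {82, 83} × {62, 63} = {(82,62), (82,63), (83,62), (83,63)}
  {82, 83} × {61, 62, 63} = {(82,61), (82,62), (82,63), (83,61), (83,62), (83,63)}
These 15 distinct sets form the basis B.
Close under arbitrary unions to get τ_{X×Y}; counting gives |τ_{X×Y}| = 27.


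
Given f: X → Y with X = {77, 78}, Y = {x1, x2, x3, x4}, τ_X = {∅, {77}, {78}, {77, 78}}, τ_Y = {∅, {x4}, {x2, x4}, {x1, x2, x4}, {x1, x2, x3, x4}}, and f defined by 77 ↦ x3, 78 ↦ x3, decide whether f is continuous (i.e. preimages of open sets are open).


f IS continuous.

Compute f^{-1}(U) for each U ∈ τ_Y:
  U = ∅: f^{-1}(U) = ∅ ∈ τ_X ✓.
  U = {x4}: f^{-1}(U) = ∅ ∈ τ_X ✓.
  U = {x2, x4}: f^{-1}(U) = ∅ ∈ τ_X ✓.
  U = {x1, x2, x4}: f^{-1}(U) = ∅ ∈ τ_X ✓.
  U = {x1, x2, x3, x4}: f^{-1}(U) = {77, 78} ∈ τ_X ✓.
Every preimage lies in τ_X, so f IS continuous.


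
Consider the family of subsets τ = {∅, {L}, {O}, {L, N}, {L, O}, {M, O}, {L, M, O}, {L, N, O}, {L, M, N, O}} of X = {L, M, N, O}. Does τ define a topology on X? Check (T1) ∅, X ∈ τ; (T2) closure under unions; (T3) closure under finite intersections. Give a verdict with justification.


τ IS a topology on X.

Axiom (T1): ∅ ∈ τ? Yes; X ∈ τ? Yes.
Axiom (T2/T3): check pairwise unions and intersections of members of τ.
All pairwise intersections and unions checked — each lies in τ. Therefore τ satisfies (T1), (T2), (T3): it IS a topology on X.


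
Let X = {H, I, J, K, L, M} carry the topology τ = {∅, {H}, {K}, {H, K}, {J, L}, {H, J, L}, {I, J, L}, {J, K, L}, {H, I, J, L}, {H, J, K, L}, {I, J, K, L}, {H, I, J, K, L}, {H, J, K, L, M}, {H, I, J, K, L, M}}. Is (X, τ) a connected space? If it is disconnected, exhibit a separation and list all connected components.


(X, τ) is connected.

Find clopen sets (U ∈ τ with X ∖ U ∈ τ):
  U = ∅, X ∖ U = {H, I, J, K, L, M} — both open, so U is clopen.
  U = {H, I, J, K, L, M}, X ∖ U = ∅ — both open, so U is clopen.
Only trivial clopens (∅ and X) exist, so (X, τ) is connected.
Compute connected components by grouping points that agree on all clopens:
  component: {H, I, J, K, L, M}


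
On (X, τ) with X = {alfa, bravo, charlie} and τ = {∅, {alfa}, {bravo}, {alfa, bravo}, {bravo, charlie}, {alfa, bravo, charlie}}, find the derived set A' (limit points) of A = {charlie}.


A' = ∅

For each x ∈ X, list the open sets U ∈ τ with x ∈ U, then check whether U ∩ (A ∖ {x}) ≠ ∅ for every such U.
  x = alfa: open {alfa} ∋ x has {alfa} ∩ (A ∖ {alfa}) = ∅, so x is NOT a limit point.
  x = bravo: open {bravo} ∋ x has {bravo} ∩ (A ∖ {bravo}) = ∅, so x is NOT a limit point.
  x = charlie: open {bravo, charlie} ∋ x has {bravo, charlie} ∩ (A ∖ {charlie}) = ∅, so x is NOT a limit point.
Collecting: A' = ∅.


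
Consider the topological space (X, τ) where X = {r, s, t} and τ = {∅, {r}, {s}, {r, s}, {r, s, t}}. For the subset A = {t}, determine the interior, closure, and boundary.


int(A) = ∅, cl(A) = {t}, ∂A = {t}.

Closed sets in (X, τ) are complements of opens:
  closed(X, τ) = {∅, {t}, {r, t}, {s, t}, {r, s, t}}.
int(A) = ⋃ {U ∈ τ : U ⊆ A}. Opens contained in A: ∅.
Taking the union of these: int(A) = ∅.
cl(A) = ⋂ {C closed : A ⊆ C}. Closed sets containing A: {t}, {r, t}, {s, t}, {r, s, t}.
Intersecting these: cl(A) = {t}.
∂A = cl(A) ∖ int(A) = {t} ∖ ∅ = {t}.


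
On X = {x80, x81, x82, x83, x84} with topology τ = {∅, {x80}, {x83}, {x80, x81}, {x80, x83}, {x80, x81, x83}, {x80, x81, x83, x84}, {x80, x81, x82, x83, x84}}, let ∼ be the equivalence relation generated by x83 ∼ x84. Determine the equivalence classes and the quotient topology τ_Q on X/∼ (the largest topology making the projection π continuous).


X/∼ = {[x80], [x81], [x82], [x83=x84]}; |τ_Q| = 5.

Equivalence classes: [x80], [x81], [x82], [x83=x84].
Quotient map π: X → X/∼ sends x80 ↦ [x80], x81 ↦ [x81], x82 ↦ [x82], x83 ↦ [x83=x84], x84 ↦ [x83=x84].
For each subset V ⊆ X/∼, compute π^{-1}(V) ⊆ X and check whether π^{-1}(V) ∈ τ. V is open in τ_Q iff π^{-1}(V) ∈ τ.
  V = {}: π^{-1}(V) = ∅ ∈ τ ✓.
  V = {[x80]}: π^{-1}(V) = {x80} ∈ τ ✓.
  V = {[x81]}: π^{-1}(V) = {x81} ∉ τ ✗.
  V = {[x80], [x81]}: π^{-1}(V) = {x80, x81} ∈ τ ✓.
  V = {[x82]}: π^{-1}(V) = {x82} ∉ τ ✗.
  V = {[x80], [x82]}: π^{-1}(V) = {x80, x82} ∉ τ ✗.
  V = {[x81], [x82]}: π^{-1}(V) = {x81, x82} ∉ τ ✗.
  V = {[x80], [x81], [x82]}: π^{-1}(V) = {x80, x81, x82} ∉ τ ✗.
  V = {[x83=x84]}: π^{-1}(V) = {x83, x84} ∉ τ ✗.
  V = {[x80], [x83=x84]}: π^{-1}(V) = {x80, x83, x84} ∉ τ ✗.
  V = {[x81], [x83=x84]}: π^{-1}(V) = {x81, x83, x84} ∉ τ ✗.
  V = {[x80], [x81], [x83=x84]}: π^{-1}(V) = {x80, x81, x83, x84} ∈ τ ✓.
  V = {[x82], [x83=x84]}: π^{-1}(V) = {x82, x83, x84} ∉ τ ✗.
  V = {[x80], [x82], [x83=x84]}: π^{-1}(V) = {x80, x82, x83, x84} ∉ τ ✗.
  V = {[x81], [x82], [x83=x84]}: π^{-1}(V) = {x81, x82, x83, x84} ∉ τ ✗.
  V = {[x80], [x81], [x82], [x83=x84]}: π^{-1}(V) = {x80, x81, x82, x83, x84} ∈ τ ✓.
Open sets in the quotient: τ_Q = {{}, {[x80]}, {[x80], [x81]}, {[x80], [x81], [x83=x84]}, {[x80], [x81], [x82], [x83=x84]}} (5 elements).


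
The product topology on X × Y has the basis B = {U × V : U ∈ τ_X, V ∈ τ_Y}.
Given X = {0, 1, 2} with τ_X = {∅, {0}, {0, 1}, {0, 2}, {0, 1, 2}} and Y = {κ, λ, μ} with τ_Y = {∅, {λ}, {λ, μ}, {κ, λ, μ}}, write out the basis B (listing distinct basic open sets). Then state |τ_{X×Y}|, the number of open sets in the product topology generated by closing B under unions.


Basis B = {∅ × ∅, {0} × {λ}, {0} × {λ, μ}, {0, 1} × {λ}, {0, 2} × {λ}, {0} × {κ, λ, μ}, {0, 1, 2} × {λ}, {0, 1} × {λ, μ}, {0, 2} × {λ, μ}, {0, 1} × {κ, λ, μ}, {0, 2} × {κ, λ, μ}, {0, 1, 2} × {λ, μ}, {0, 1, 2} × {κ, λ, μ}}; |τ_{X×Y}| = 30.

Enumerate products U × V with U ∈ τ_X, V ∈ τ_Y (deduplicated):
  ∅ × ∅ = {} (∅)
  {0} × {λ} = {(0,λ)}
  {0} × {λ, μ} = {(0,λ), (0,μ)}
  {0, 1} × {λ} = {(0,λ), (1,λ)}
  {0, 2} × {λ} = {(0,λ), (2,λ)}
  {0} × {κ, λ, μ} = {(0,κ), (0,λ), (0,μ)}
  {0, 1, 2} × {λ} = {(0,λ), (1,λ), (2,λ)}
  {0, 1} × {λ, μ} = {(0,λ), (0,μ), (1,λ), (1,μ)}
  {0, 2} × {λ, μ} = {(0,λ), (0,μ), (2,λ), (2,μ)}
  {0, 1} × {κ, λ, μ} = {(0,κ), (0,λ), (0,μ), (1,κ), (1,λ), (1,μ)}
  {0, 2} × {κ, λ, μ} = {(0,κ), (0,λ), (0,μ), (2,κ), (2,λ), (2,μ)}
  {0, 1, 2} × {λ, μ} = {(0,λ), (0,μ), (1,λ), (1,μ), (2,λ), (2,μ)}
  {0, 1, 2} × {κ, λ, μ} = {(0,κ), (0,λ), (0,μ), (1,κ), (1,λ), (1,μ), (2,κ), (2,λ), (2,μ)}
These 13 distinct sets form the basis B.
Close under arbitrary unions to get τ_{X×Y}; counting gives |τ_{X×Y}| = 30.


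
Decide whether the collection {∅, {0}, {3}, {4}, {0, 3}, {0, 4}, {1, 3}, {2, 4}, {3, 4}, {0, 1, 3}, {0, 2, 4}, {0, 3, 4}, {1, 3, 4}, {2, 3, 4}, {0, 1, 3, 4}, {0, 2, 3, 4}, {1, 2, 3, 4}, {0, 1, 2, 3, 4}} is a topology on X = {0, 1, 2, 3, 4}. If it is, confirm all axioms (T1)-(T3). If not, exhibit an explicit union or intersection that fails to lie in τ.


τ IS a topology on X.

Axiom (T1): ∅ ∈ τ? Yes; X ∈ τ? Yes.
Axiom (T2/T3): check pairwise unions and intersections of members of τ.
All pairwise intersections and unions checked — each lies in τ. Therefore τ satisfies (T1), (T2), (T3): it IS a topology on X.


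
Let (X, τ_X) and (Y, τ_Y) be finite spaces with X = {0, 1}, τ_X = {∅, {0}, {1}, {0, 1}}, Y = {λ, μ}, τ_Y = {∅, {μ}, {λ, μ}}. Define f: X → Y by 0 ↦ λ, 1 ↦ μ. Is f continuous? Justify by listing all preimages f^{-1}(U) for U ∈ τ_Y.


f IS continuous.

Compute f^{-1}(U) for each U ∈ τ_Y:
  U = ∅: f^{-1}(U) = ∅ ∈ τ_X ✓.
  U = {μ}: f^{-1}(U) = {1} ∈ τ_X ✓.
  U = {λ, μ}: f^{-1}(U) = {0, 1} ∈ τ_X ✓.
Every preimage lies in τ_X, so f IS continuous.


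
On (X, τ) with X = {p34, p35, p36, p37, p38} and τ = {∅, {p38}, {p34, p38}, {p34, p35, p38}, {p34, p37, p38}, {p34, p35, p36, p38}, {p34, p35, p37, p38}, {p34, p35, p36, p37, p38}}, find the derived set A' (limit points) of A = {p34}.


A' = {p35, p36, p37}

For each x ∈ X, list the open sets U ∈ τ with x ∈ U, then check whether U ∩ (A ∖ {x}) ≠ ∅ for every such U.
  x = p34: open {p34, p38} ∋ x has {p34, p38} ∩ (A ∖ {p34}) = ∅, so x is NOT a limit point.
  x = p35: opens ∋ x are {p34, p35, p38}, {p34, p35, p36, p38}, {p34, p35, p37, p38}, {p34, p35, p36, p37, p38}; each meets A ∖ {p35}, so x IS a limit point.
  x = p36: opens ∋ x are {p34, p35, p36, p38}, {p34, p35, p36, p37, p38}; each meets A ∖ {p36}, so x IS a limit point.
  x = p37: opens ∋ x are {p34, p37, p38}, {p34, p35, p37, p38}, {p34, p35, p36, p37, p38}; each meets A ∖ {p37}, so x IS a limit point.
  x = p38: open {p38} ∋ x has {p38} ∩ (A ∖ {p38}) = ∅, so x is NOT a limit point.
Collecting: A' = {p35, p36, p37}.


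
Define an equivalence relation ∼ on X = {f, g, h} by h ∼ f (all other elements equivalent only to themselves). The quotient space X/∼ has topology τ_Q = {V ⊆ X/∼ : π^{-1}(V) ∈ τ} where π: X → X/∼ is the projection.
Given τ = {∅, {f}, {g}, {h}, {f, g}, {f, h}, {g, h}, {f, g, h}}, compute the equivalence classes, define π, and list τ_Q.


X/∼ = {[f=h], [g]}; |τ_Q| = 4.

Equivalence classes: [f=h], [g].
Quotient map π: X → X/∼ sends f ↦ [f=h], g ↦ [g], h ↦ [f=h].
For each subset V ⊆ X/∼, compute π^{-1}(V) ⊆ X and check whether π^{-1}(V) ∈ τ. V is open in τ_Q iff π^{-1}(V) ∈ τ.
  V = {}: π^{-1}(V) = ∅ ∈ τ ✓.
  V = {[f=h]}: π^{-1}(V) = {f, h} ∈ τ ✓.
  V = {[g]}: π^{-1}(V) = {g} ∈ τ ✓.
  V = {[f=h], [g]}: π^{-1}(V) = {f, g, h} ∈ τ ✓.
Open sets in the quotient: τ_Q = {{}, {[f=h]}, {[g]}, {[f=h], [g]}} (4 elements).
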